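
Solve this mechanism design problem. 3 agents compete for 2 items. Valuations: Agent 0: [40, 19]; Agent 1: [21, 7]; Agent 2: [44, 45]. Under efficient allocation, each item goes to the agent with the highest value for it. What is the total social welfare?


Step 1: For each item, find the maximum value among all agents.
Step 2: Item 0 -> Agent 2 (value 44)
Step 3: Item 1 -> Agent 2 (value 45)
Step 4: Total welfare = 44 + 45 = 89

89


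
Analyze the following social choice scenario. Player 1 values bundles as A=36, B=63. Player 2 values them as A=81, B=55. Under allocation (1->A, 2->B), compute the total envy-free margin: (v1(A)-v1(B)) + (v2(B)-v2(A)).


Step 1: Player 1's margin = v1(A) - v1(B) = 36 - 63 = -27
Step 2: Player 2's margin = v2(B) - v2(A) = 55 - 81 = -26
Step 3: Total margin = -27 + -26 = -53

-53


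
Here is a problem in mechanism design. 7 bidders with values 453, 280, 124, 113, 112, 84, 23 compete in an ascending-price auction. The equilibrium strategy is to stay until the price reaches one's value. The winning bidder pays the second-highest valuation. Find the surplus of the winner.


Step 1: Identify the highest value: 453
Step 2: Identify the second-highest value: 280
Step 3: The final price = second-highest value = 280
Step 4: Surplus = 453 - 280 = 173

173


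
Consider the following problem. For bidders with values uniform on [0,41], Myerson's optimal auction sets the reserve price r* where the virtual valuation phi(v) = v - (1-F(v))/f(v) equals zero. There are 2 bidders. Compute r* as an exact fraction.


Step 1: For U[0,41], F(v) = v/41 and f(v) = 1/41
Step 2: phi(v) = v - (1 - v/41)/(1/41) = v - (41 - v) = 2v - 41
Step 3: Set phi(r*) = 0: 2r* - 41 = 0
Step 4: r* = 41/2 (the number of bidders n = 2 does not enter)

41/2


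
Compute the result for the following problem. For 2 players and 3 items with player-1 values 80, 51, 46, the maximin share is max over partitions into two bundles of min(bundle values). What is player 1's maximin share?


Step 1: Item values = 80, 51, 46
Step 2: Enumerate all 2-bundle partitions and take the smaller bundle:
  Partition 1: {80} vs {51,46} -> bundles 80, 97; min = 80
  Partition 2: {51} vs {80,46} -> bundles 51, 126; min = 51
  Partition 3: {46} vs {80,51} -> bundles 46, 131; min = 46
Step 3: MMS = max(80, 51, 46) = 80

80


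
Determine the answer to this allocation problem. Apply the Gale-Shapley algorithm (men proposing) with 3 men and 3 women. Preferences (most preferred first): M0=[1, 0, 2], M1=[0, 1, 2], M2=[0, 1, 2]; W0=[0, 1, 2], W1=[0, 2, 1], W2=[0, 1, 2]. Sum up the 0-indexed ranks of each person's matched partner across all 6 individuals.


Step 1: Run Gale-Shapley (men propose, women hold best offer):
  M0 proposes to W1; she accepts
  M1 proposes to W0; she accepts
  M2 proposes to W0; rejected
  M2 proposes to W1; rejected
  M2 proposes to W2; she accepts
Step 2: Final matching: W0-M1, W1-M0, W2-M2
Step 3: 0-indexed ranks (man's rank of his match, then woman's): 0 + 1 + 0 + 0 + 2 + 2
Step 4: Total rank sum = 5

5


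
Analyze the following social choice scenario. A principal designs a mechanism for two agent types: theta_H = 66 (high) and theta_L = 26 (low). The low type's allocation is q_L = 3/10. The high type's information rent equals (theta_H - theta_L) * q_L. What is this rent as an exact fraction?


Step 1: theta_H - theta_L = 66 - 26 = 40
Step 2: Information rent = (theta_H - theta_L) * q_L
Step 3: = 40 * 3/10
Step 4: = 12

12


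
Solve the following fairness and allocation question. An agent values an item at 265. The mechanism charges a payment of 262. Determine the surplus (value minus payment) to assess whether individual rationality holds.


Step 1: Surplus = value - payment = 265 - 262 = 3
Step 2: IR is satisfied (surplus >= 0)

3


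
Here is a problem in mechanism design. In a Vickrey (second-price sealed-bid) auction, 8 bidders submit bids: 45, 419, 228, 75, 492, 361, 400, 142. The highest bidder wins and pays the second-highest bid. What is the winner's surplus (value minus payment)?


Step 1: Sort bids in descending order: 492, 419, 400, 361, 228, 142, 75, 45
Step 2: The winning bid is the highest: 492
Step 3: The payment equals the second-highest bid: 419
Step 4: Surplus = winner's bid - payment = 492 - 419 = 73

73


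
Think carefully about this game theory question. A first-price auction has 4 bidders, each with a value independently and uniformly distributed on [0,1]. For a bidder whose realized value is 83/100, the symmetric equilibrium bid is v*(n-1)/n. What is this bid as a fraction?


Step 1: The symmetric BNE bidding function is b(v) = v * (n-1) / n
Step 2: Substitute v = 83/100 and n = 4
Step 3: b = 83/100 * 3/4
Step 4: b = 249/400

249/400


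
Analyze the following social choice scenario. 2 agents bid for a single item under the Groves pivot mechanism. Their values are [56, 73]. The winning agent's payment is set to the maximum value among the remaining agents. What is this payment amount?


Step 1: The efficient winner is agent 1 with value 73
Step 2: Other agents' values: [56]
Step 3: Pivot payment = max(others) = 56
Step 4: The winner pays 56

56


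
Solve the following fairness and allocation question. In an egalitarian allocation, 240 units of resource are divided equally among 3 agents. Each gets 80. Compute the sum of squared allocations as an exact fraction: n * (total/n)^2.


Step 1: Each agent's share = 240/3 = 80
Step 2: Square of each share = (80)^2 = 6400
Step 3: Sum of squares = 3 * 6400 = 19200

19200


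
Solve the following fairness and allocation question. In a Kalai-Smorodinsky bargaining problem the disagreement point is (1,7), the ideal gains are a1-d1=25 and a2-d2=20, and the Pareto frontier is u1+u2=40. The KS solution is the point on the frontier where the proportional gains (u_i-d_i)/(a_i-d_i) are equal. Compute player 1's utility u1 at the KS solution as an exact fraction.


Step 1: At the KS point, (u1-d1)/r1 = (u2-d2)/r2 = t and u1+u2 = 40
Step 2: u1 = d1 + r1*t and u2 = d2 + r2*t, so (d1 + r1*t) + (d2 + r2*t) = 40
Step 3: t = (40 - 1 - 7)/(25 + 20) = 32/45
Step 4: u1 = d1 + r1*t = 1 + 25 * 32/45 = 169/9
Step 5: (Check: u2 = d2 + r2*t = 191/9; u1+u2 = 169/9 + 191/9 = 40, on the frontier.)

169/9


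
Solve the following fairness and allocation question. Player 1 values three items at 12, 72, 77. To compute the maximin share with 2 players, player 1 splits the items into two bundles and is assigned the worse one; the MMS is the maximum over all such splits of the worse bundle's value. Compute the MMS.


Step 1: Item values = 12, 72, 77
Step 2: Enumerate all 2-bundle partitions and take the smaller bundle:
  Partition 1: {12} vs {72,77} -> bundles 12, 149; min = 12
  Partition 2: {72} vs {12,77} -> bundles 72, 89; min = 72
  Partition 3: {77} vs {12,72} -> bundles 77, 84; min = 77
Step 3: MMS = max(12, 72, 77) = 77

77


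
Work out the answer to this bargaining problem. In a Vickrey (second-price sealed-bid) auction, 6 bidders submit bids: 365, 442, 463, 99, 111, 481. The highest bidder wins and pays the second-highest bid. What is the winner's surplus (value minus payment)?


Step 1: Sort bids in descending order: 481, 463, 442, 365, 111, 99
Step 2: The winning bid is the highest: 481
Step 3: The payment equals the second-highest bid: 463
Step 4: Surplus = winner's bid - payment = 481 - 463 = 18

18


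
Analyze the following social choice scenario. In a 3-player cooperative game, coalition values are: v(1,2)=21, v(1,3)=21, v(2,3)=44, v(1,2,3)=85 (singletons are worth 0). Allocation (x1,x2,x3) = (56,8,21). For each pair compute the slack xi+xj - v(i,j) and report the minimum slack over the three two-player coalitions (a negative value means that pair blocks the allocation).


Step 1: Slack for coalition (1,2): x1+x2 - v12 = 64 - 21 = 43
Step 2: Slack for coalition (1,3): x1+x3 - v13 = 77 - 21 = 56
Step 3: Slack for coalition (2,3): x2+x3 - v23 = 29 - 44 = -15
Step 4: Minimum slack = min(43, 56, -15) = -15, attained by (2,3); coalition (2,3) can block (slack < 0), so the allocation is not in the core

-15


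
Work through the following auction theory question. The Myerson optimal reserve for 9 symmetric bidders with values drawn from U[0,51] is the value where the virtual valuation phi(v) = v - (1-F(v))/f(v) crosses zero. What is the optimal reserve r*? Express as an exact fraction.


Step 1: For U[0,51], F(v) = v/51 and f(v) = 1/51
Step 2: phi(v) = v - (1 - v/51)/(1/51) = v - (51 - v) = 2v - 51
Step 3: Set phi(r*) = 0: 2r* - 51 = 0
Step 4: r* = 51/2 (the number of bidders n = 9 does not enter)

51/2


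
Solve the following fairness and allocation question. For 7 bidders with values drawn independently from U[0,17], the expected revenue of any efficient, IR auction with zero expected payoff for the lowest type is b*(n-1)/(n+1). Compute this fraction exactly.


Step 1: By Revenue Equivalence, expected revenue = b*(n-1)/(n+1)
Step 2: Substituting n = 7, b = 17
Step 3: Revenue = 17*(7-1)/(7+1) = 17*6/8
Step 4: Revenue = 102/8 = 51/4

51/4


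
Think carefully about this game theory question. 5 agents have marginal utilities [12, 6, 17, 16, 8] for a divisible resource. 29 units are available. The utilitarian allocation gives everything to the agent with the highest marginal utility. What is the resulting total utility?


Step 1: The marginal utilities are [12, 6, 17, 16, 8]
Step 2: The highest marginal utility is 17
Step 3: All 29 units go to that agent
Step 4: Total utility = 17 * 29 = 493

493


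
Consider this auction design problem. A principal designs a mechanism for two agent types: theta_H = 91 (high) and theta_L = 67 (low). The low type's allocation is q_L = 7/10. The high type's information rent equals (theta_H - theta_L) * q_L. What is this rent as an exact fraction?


Step 1: theta_H - theta_L = 91 - 67 = 24
Step 2: Information rent = (theta_H - theta_L) * q_L
Step 3: = 24 * 7/10
Step 4: = 84/5

84/5


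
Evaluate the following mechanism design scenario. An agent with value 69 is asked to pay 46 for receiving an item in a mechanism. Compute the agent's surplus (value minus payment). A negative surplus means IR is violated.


Step 1: Surplus = value - payment = 69 - 46 = 23
Step 2: IR is satisfied (surplus >= 0)

23


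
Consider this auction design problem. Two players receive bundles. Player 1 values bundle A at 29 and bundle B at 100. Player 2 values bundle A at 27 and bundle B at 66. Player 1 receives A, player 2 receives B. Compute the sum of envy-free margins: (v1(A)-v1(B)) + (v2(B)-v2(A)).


Step 1: Player 1's margin = v1(A) - v1(B) = 29 - 100 = -71
Step 2: Player 2's margin = v2(B) - v2(A) = 66 - 27 = 39
Step 3: Total margin = -71 + 39 = -32

-32


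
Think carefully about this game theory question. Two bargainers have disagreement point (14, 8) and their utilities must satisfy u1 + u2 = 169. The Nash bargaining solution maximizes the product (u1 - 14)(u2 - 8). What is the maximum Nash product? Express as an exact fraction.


Step 1: The Nash solution splits surplus symmetrically above the disagreement point
Step 2: u1 = (total + d1 - d2)/2 = (169 + 14 - 8)/2 = 175/2
Step 3: u2 = (total - d1 + d2)/2 = (169 - 14 + 8)/2 = 163/2
Step 4: Nash product = (175/2 - 14) * (163/2 - 8)
Step 5: = 147/2 * 147/2 = 21609/4

21609/4


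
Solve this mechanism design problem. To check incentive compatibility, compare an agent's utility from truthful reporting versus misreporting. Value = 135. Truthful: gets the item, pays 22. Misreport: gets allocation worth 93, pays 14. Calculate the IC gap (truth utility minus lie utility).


Step 1: U(truth) = value - payment = 135 - 22 = 113
Step 2: U(lie) = allocation - payment = 93 - 14 = 79
Step 3: IC gap = 113 - 79 = 34

34


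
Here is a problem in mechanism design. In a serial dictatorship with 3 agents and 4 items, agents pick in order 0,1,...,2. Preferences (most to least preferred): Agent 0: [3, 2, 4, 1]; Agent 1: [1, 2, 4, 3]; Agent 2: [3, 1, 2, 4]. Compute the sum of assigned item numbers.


Step 1: Agent 0 picks item 3
Step 2: Agent 1 picks item 1
Step 3: Agent 2 picks item 2
Step 4: Sum = 3 + 1 + 2 = 6

6


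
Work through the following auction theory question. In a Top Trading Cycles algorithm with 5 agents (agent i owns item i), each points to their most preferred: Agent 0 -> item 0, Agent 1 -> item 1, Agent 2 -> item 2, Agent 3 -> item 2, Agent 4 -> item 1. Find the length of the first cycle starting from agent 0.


Step 1: Trace the pointer graph from agent 0: 0 -> 0
Step 2: A cycle is detected when we revisit agent 0
Step 3: The cycle is: 0 -> 0
Step 4: Cycle length = 1

1


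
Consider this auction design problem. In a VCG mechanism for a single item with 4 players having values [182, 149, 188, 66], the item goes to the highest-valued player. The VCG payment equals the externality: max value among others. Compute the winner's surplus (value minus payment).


Step 1: The winner is the agent with the highest value: agent 2 with value 188
Step 2: Values of other agents: [182, 149, 66]
Step 3: VCG payment = max of others' values = 182
Step 4: Surplus = 188 - 182 = 6

6


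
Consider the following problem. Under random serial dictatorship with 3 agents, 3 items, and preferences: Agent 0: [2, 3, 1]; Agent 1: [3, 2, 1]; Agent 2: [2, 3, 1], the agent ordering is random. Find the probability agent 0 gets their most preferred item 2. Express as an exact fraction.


Step 1: Agent 0 wants item 2
Step 2: There are 6 possible orderings of agents
Step 3: In 3 orderings, agent 0 gets item 2
Step 4: Probability = 3/6 = 1/2

1/2


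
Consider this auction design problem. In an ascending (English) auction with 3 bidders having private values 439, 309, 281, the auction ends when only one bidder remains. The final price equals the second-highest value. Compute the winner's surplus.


Step 1: Identify the highest value: 439
Step 2: Identify the second-highest value: 309
Step 3: The final price = second-highest value = 309
Step 4: Surplus = 439 - 309 = 130

130


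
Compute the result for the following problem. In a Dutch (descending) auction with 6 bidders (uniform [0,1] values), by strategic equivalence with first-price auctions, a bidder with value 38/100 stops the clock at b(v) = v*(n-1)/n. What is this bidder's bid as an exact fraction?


Step 1: Dutch auctions are strategically equivalent to first-price auctions
Step 2: The equilibrium bid is b(v) = v*(n-1)/n
Step 3: b = 19/50 * 5/6
Step 4: b = 19/60

19/60


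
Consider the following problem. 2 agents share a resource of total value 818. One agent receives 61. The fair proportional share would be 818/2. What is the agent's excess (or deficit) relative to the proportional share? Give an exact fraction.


Step 1: Proportional share = 818/2 = 409
Step 2: Agent's actual allocation = 61
Step 3: Excess = 61 - 409 = -348

-348


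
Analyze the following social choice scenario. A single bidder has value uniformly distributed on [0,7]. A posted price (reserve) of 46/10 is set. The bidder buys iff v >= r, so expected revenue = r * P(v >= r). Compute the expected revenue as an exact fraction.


Step 1: Posted price r = 23/5, value support [0,7]
Step 2: P(v >= r) = (7 - 23/5)/7 = 12/35
Step 3: Expected revenue = r * P(v >= r) = 23/5 * 12/35
Step 4: Revenue = 276/175

276/175


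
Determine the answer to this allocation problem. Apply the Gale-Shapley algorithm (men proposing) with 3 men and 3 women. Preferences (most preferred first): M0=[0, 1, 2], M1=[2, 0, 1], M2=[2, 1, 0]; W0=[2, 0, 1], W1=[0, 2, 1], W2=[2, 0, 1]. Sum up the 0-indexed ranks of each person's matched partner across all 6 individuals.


Step 1: Run Gale-Shapley (men propose, women hold best offer):
  M0 proposes to W0; she accepts
  M1 proposes to W2; she accepts
  M2 proposes to W2; she switches from M1
  M1 proposes to W0; rejected
  M1 proposes to W1; she accepts
Step 2: Final matching: W0-M0, W1-M1, W2-M2
Step 3: 0-indexed ranks (man's rank of his match, then woman's): 0 + 1 + 2 + 2 + 0 + 0
Step 4: Total rank sum = 5

5


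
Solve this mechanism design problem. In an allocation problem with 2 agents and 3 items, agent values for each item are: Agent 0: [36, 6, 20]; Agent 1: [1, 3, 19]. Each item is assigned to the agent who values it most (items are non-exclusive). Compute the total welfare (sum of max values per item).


Step 1: For each item, find the maximum value among all agents.
Step 2: Item 0 -> Agent 0 (value 36)
Step 3: Item 1 -> Agent 0 (value 6)
Step 4: Item 2 -> Agent 0 (value 20)
Step 5: Total welfare = 36 + 6 + 20 = 62

62


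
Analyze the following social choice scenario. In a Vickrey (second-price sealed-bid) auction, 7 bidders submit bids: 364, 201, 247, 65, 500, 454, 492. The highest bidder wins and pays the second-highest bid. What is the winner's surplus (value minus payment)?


Step 1: Sort bids in descending order: 500, 492, 454, 364, 247, 201, 65
Step 2: The winning bid is the highest: 500
Step 3: The payment equals the second-highest bid: 492
Step 4: Surplus = winner's bid - payment = 500 - 492 = 8

8


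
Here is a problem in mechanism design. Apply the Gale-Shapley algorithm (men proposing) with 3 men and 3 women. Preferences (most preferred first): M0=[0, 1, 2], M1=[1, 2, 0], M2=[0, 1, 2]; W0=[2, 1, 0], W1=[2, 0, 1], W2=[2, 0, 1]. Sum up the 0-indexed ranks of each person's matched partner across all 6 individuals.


Step 1: Run Gale-Shapley (men propose, women hold best offer):
  M0 proposes to W0; she accepts
  M1 proposes to W1; she accepts
  M2 proposes to W0; she switches from M0
  M0 proposes to W1; she switches from M1
  M1 proposes to W2; she accepts
Step 2: Final matching: W0-M2, W1-M0, W2-M1
Step 3: 0-indexed ranks (man's rank of his match, then woman's): 0 + 0 + 1 + 1 + 1 + 2
Step 4: Total rank sum = 5

5


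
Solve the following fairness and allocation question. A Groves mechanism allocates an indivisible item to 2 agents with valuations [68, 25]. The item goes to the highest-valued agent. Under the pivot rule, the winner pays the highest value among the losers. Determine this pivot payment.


Step 1: The efficient winner is agent 0 with value 68
Step 2: Other agents' values: [25]
Step 3: Pivot payment = max(others) = 25
Step 4: The winner pays 25

25


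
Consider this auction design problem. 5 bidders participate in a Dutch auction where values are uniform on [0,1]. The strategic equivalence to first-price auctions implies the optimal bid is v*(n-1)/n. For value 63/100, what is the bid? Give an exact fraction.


Step 1: Dutch auctions are strategically equivalent to first-price auctions
Step 2: The equilibrium bid is b(v) = v*(n-1)/n
Step 3: b = 63/100 * 4/5
Step 4: b = 63/125

63/125


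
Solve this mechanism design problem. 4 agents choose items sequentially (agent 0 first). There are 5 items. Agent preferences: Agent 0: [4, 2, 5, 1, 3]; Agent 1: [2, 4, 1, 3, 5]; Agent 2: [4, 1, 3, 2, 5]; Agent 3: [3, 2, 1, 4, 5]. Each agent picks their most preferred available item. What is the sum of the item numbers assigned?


Step 1: Agent 0 picks item 4
Step 2: Agent 1 picks item 2
Step 3: Agent 2 picks item 1
Step 4: Agent 3 picks item 3
Step 5: Sum = 4 + 2 + 1 + 3 = 10

10


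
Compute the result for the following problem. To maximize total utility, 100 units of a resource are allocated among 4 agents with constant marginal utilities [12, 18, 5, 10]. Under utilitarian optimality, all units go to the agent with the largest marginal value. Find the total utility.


Step 1: The marginal utilities are [12, 18, 5, 10]
Step 2: The highest marginal utility is 18
Step 3: All 100 units go to that agent
Step 4: Total utility = 18 * 100 = 1800

1800


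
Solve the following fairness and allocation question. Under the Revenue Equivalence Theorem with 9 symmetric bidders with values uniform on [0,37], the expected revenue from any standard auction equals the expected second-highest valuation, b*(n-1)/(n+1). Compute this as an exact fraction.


Step 1: By Revenue Equivalence, expected revenue = b*(n-1)/(n+1)
Step 2: Substituting n = 9, b = 37
Step 3: Revenue = 37*(9-1)/(9+1) = 37*8/10
Step 4: Revenue = 296/10 = 148/5

148/5


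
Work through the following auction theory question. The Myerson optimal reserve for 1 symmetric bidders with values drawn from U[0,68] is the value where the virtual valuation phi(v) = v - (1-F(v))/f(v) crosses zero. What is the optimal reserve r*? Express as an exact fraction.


Step 1: For U[0,68], F(v) = v/68 and f(v) = 1/68
Step 2: phi(v) = v - (1 - v/68)/(1/68) = v - (68 - v) = 2v - 68
Step 3: Set phi(r*) = 0: 2r* - 68 = 0
Step 4: r* = 68/2 = 34 (the number of bidders n = 1 does not enter)

34


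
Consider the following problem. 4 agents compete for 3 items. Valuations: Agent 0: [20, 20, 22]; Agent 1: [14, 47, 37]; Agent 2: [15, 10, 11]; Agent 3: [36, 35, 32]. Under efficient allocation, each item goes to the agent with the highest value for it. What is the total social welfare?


Step 1: For each item, find the maximum value among all agents.
Step 2: Item 0 -> Agent 3 (value 36)
Step 3: Item 1 -> Agent 1 (value 47)
Step 4: Item 2 -> Agent 1 (value 37)
Step 5: Total welfare = 36 + 47 + 37 = 120

120


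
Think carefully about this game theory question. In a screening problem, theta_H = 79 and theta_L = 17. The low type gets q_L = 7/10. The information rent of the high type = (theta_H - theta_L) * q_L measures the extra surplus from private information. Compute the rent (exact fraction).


Step 1: theta_H - theta_L = 79 - 17 = 62
Step 2: Information rent = (theta_H - theta_L) * q_L
Step 3: = 62 * 7/10
Step 4: = 217/5

217/5


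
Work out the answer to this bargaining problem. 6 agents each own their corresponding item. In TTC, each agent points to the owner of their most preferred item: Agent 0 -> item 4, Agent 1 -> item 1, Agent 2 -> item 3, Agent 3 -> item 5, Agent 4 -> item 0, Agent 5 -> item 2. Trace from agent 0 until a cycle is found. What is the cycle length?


Step 1: Trace the pointer graph from agent 0: 0 -> 4 -> 0
Step 2: A cycle is detected when we revisit agent 0
Step 3: The cycle is: 0 -> 4 -> 0
Step 4: Cycle length = 2

2


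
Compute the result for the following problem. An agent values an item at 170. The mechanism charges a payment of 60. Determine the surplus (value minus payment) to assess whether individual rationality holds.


Step 1: Surplus = value - payment = 170 - 60 = 110
Step 2: IR is satisfied (surplus >= 0)

110


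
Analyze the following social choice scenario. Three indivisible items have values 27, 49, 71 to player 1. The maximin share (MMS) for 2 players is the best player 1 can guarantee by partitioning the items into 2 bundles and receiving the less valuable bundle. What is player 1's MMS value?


Step 1: Item values = 27, 49, 71
Step 2: Enumerate all 2-bundle partitions and take the smaller bundle:
  Partition 1: {27} vs {49,71} -> bundles 27, 120; min = 27
  Partition 2: {49} vs {27,71} -> bundles 49, 98; min = 49
  Partition 3: {71} vs {27,49} -> bundles 71, 76; min = 71
Step 3: MMS = max(27, 49, 71) = 71

71


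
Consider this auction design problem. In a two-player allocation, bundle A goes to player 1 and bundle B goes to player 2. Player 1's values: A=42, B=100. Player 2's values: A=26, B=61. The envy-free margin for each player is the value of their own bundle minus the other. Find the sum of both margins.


Step 1: Player 1's margin = v1(A) - v1(B) = 42 - 100 = -58
Step 2: Player 2's margin = v2(B) - v2(A) = 61 - 26 = 35
Step 3: Total margin = -58 + 35 = -23

-23


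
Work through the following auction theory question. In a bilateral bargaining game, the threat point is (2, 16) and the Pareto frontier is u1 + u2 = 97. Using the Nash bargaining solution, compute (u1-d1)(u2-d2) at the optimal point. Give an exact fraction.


Step 1: The Nash solution splits surplus symmetrically above the disagreement point
Step 2: u1 = (total + d1 - d2)/2 = (97 + 2 - 16)/2 = 83/2
Step 3: u2 = (total - d1 + d2)/2 = (97 - 2 + 16)/2 = 111/2
Step 4: Nash product = (83/2 - 2) * (111/2 - 16)
Step 5: = 79/2 * 79/2 = 6241/4

6241/4


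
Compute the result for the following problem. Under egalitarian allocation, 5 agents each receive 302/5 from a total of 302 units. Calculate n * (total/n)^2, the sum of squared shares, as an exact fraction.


Step 1: Each agent's share = 302/5
Step 2: Square of each share = (302/5)^2 = 91204/25
Step 3: Sum of squares = 5 * 91204/25 = 91204/5

91204/5


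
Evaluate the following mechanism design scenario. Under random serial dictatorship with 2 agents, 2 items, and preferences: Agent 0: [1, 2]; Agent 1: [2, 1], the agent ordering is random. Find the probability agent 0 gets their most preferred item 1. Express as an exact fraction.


Step 1: Agent 0 wants item 1
Step 2: There are 2 possible orderings of agents
Step 3: In 2 orderings, agent 0 gets item 1
Step 4: Probability = 2/2 = 1

1


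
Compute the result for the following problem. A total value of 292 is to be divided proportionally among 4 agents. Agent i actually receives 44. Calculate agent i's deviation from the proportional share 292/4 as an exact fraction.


Step 1: Proportional share = 292/4 = 73
Step 2: Agent's actual allocation = 44
Step 3: Excess = 44 - 73 = -29

-29


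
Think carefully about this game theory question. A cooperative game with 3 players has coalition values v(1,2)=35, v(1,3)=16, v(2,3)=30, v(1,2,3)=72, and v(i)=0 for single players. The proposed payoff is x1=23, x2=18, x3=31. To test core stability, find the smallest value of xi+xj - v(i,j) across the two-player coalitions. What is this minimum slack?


Step 1: Slack for coalition (1,2): x1+x2 - v12 = 41 - 35 = 6
Step 2: Slack for coalition (1,3): x1+x3 - v13 = 54 - 16 = 38
Step 3: Slack for coalition (2,3): x2+x3 - v23 = 49 - 30 = 19
Step 4: Minimum slack = min(6, 38, 19) = 6, attained by (1,2); no pair can gain by deviating, so the allocation is in the core

6


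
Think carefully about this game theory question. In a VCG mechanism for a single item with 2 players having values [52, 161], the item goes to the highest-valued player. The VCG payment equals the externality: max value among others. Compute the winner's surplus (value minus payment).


Step 1: The winner is the agent with the highest value: agent 1 with value 161
Step 2: Values of other agents: [52]
Step 3: VCG payment = max of others' values = 52
Step 4: Surplus = 161 - 52 = 109

109


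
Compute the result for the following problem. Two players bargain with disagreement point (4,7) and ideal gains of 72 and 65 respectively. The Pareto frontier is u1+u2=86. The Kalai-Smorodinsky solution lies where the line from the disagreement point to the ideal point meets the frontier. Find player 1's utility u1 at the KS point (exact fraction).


Step 1: At the KS point, (u1-d1)/r1 = (u2-d2)/r2 = t and u1+u2 = 86
Step 2: u1 = d1 + r1*t and u2 = d2 + r2*t, so (d1 + r1*t) + (d2 + r2*t) = 86
Step 3: t = (86 - 4 - 7)/(72 + 65) = 75/137
Step 4: u1 = d1 + r1*t = 4 + 72 * 75/137 = 5948/137
Step 5: (Check: u2 = d2 + r2*t = 5834/137; u1+u2 = 5948/137 + 5834/137 = 86, on the frontier.)

5948/137


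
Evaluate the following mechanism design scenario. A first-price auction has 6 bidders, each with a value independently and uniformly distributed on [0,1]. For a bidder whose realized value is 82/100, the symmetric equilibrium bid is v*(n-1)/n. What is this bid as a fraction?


Step 1: The symmetric BNE bidding function is b(v) = v * (n-1) / n
Step 2: Substitute v = 41/50 and n = 6
Step 3: b = 41/50 * 5/6
Step 4: b = 41/60

41/60


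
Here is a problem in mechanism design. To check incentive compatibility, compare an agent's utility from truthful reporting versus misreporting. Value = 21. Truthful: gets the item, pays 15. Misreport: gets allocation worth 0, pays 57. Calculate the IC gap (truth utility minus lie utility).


Step 1: U(truth) = value - payment = 21 - 15 = 6
Step 2: U(lie) = allocation - payment = 0 - 57 = -57
Step 3: IC gap = 6 - (-57) = 63

63


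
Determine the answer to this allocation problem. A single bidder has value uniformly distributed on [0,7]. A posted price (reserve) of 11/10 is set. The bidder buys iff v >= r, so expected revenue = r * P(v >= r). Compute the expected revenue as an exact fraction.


Step 1: Posted price r = 11/10, value support [0,7]
Step 2: P(v >= r) = (7 - 11/10)/7 = 59/70
Step 3: Expected revenue = r * P(v >= r) = 11/10 * 59/70
Step 4: Revenue = 649/700

649/700


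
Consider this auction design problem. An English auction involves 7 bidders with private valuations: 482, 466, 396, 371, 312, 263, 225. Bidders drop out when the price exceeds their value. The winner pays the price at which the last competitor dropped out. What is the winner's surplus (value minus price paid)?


Step 1: Identify the highest value: 482
Step 2: Identify the second-highest value: 466
Step 3: The final price = second-highest value = 466
Step 4: Surplus = 482 - 466 = 16

16


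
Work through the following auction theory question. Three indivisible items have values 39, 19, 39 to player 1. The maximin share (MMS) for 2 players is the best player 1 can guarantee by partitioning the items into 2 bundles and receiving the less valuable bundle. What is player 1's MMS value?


Step 1: Item values = 39, 19, 39
Step 2: Enumerate all 2-bundle partitions and take the smaller bundle:
  Partition 1: {39} vs {19,39} -> bundles 39, 58; min = 39
  Partition 2: {19} vs {39,39} -> bundles 19, 78; min = 19
  Partition 3: {39} vs {39,19} -> bundles 39, 58; min = 39
Step 3: MMS = max(39, 19, 39) = 39

39


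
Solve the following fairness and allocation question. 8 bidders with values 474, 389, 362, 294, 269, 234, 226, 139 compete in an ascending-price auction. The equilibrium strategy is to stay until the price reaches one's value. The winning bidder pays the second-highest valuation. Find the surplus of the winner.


Step 1: Identify the highest value: 474
Step 2: Identify the second-highest value: 389
Step 3: The final price = second-highest value = 389
Step 4: Surplus = 474 - 389 = 85

85


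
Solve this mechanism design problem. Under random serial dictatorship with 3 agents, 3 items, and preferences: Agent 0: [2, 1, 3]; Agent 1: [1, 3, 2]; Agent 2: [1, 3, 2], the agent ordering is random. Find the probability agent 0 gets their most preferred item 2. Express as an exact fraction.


Step 1: Agent 0 wants item 2
Step 2: There are 6 possible orderings of agents
Step 3: In 6 orderings, agent 0 gets item 2
Step 4: Probability = 6/6 = 1

1


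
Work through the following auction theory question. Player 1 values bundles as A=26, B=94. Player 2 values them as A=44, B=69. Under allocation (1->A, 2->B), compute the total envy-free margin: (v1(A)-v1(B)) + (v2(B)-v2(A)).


Step 1: Player 1's margin = v1(A) - v1(B) = 26 - 94 = -68
Step 2: Player 2's margin = v2(B) - v2(A) = 69 - 44 = 25
Step 3: Total margin = -68 + 25 = -43

-43


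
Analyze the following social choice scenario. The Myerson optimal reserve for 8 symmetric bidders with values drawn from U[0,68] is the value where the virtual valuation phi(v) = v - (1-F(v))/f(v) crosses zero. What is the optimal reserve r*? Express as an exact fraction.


Step 1: For U[0,68], F(v) = v/68 and f(v) = 1/68
Step 2: phi(v) = v - (1 - v/68)/(1/68) = v - (68 - v) = 2v - 68
Step 3: Set phi(r*) = 0: 2r* - 68 = 0
Step 4: r* = 68/2 = 34 (the number of bidders n = 8 does not enter)

34


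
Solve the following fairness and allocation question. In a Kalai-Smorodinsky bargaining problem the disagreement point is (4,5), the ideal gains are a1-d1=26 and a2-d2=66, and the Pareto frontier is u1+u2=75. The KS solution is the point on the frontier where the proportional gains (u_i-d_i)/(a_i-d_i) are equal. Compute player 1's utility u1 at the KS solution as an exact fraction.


Step 1: At the KS point, (u1-d1)/r1 = (u2-d2)/r2 = t and u1+u2 = 75
Step 2: u1 = d1 + r1*t and u2 = d2 + r2*t, so (d1 + r1*t) + (d2 + r2*t) = 75
Step 3: t = (75 - 4 - 5)/(26 + 66) = 66/92 = 33/46
Step 4: u1 = d1 + r1*t = 4 + 26 * 33/46 = 521/23
Step 5: (Check: u2 = d2 + r2*t = 1204/23; u1+u2 = 521/23 + 1204/23 = 75, on the frontier.)

521/23


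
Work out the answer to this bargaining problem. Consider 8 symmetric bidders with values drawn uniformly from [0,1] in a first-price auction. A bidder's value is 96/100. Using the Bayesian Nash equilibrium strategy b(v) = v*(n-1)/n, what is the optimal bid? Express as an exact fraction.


Step 1: The symmetric BNE bidding function is b(v) = v * (n-1) / n
Step 2: Substitute v = 24/25 and n = 8
Step 3: b = 24/25 * 7/8
Step 4: b = 21/25

21/25


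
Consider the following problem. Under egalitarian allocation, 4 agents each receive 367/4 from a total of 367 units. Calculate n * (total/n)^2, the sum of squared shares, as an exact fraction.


Step 1: Each agent's share = 367/4
Step 2: Square of each share = (367/4)^2 = 134689/16
Step 3: Sum of squares = 4 * 134689/16 = 134689/4

134689/4


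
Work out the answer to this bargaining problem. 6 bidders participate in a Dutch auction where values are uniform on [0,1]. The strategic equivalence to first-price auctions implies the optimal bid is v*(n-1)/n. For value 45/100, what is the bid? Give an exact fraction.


Step 1: Dutch auctions are strategically equivalent to first-price auctions
Step 2: The equilibrium bid is b(v) = v*(n-1)/n
Step 3: b = 9/20 * 5/6
Step 4: b = 3/8

3/8


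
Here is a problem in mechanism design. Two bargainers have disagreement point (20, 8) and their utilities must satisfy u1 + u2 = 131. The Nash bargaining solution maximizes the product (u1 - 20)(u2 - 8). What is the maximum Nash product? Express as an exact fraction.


Step 1: The Nash solution splits surplus symmetrically above the disagreement point
Step 2: u1 = (total + d1 - d2)/2 = (131 + 20 - 8)/2 = 143/2
Step 3: u2 = (total - d1 + d2)/2 = (131 - 20 + 8)/2 = 119/2
Step 4: Nash product = (143/2 - 20) * (119/2 - 8)
Step 5: = 103/2 * 103/2 = 10609/4

10609/4


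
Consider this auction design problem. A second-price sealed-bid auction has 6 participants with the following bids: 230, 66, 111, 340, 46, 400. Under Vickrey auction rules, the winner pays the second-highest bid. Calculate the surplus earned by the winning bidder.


Step 1: Sort bids in descending order: 400, 340, 230, 111, 66, 46
Step 2: The winning bid is the highest: 400
Step 3: The payment equals the second-highest bid: 340
Step 4: Surplus = winner's bid - payment = 400 - 340 = 60

60


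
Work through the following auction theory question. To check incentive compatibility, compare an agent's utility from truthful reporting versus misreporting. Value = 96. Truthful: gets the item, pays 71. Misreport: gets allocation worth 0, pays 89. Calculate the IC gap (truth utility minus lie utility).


Step 1: U(truth) = value - payment = 96 - 71 = 25
Step 2: U(lie) = allocation - payment = 0 - 89 = -89
Step 3: IC gap = 25 - (-89) = 114

114


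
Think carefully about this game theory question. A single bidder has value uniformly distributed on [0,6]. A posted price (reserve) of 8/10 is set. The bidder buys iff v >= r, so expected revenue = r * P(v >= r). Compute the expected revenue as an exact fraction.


Step 1: Posted price r = 4/5, value support [0,6]
Step 2: P(v >= r) = (6 - 4/5)/6 = 13/15
Step 3: Expected revenue = r * P(v >= r) = 4/5 * 13/15
Step 4: Revenue = 52/75

52/75


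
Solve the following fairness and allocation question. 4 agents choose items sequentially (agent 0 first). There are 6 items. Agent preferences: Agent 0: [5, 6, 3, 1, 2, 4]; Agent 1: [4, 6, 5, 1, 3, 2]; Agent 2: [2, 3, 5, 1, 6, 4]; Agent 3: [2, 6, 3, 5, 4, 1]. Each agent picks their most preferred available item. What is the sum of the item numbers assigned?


Step 1: Agent 0 picks item 5
Step 2: Agent 1 picks item 4
Step 3: Agent 2 picks item 2
Step 4: Agent 3 picks item 6
Step 5: Sum = 5 + 4 + 2 + 6 = 17

17


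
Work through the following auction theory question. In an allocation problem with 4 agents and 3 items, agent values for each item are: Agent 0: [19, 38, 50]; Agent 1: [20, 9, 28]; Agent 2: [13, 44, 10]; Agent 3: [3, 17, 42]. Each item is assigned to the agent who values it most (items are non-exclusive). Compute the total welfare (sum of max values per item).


Step 1: For each item, find the maximum value among all agents.
Step 2: Item 0 -> Agent 1 (value 20)
Step 3: Item 1 -> Agent 2 (value 44)
Step 4: Item 2 -> Agent 0 (value 50)
Step 5: Total welfare = 20 + 44 + 50 = 114

114


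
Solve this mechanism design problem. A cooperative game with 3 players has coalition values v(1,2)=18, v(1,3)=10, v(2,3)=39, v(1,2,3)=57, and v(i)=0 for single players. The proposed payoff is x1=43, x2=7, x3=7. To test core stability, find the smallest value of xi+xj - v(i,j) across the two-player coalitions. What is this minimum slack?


Step 1: Slack for coalition (1,2): x1+x2 - v12 = 50 - 18 = 32
Step 2: Slack for coalition (1,3): x1+x3 - v13 = 50 - 10 = 40
Step 3: Slack for coalition (2,3): x2+x3 - v23 = 14 - 39 = -25
Step 4: Minimum slack = min(32, 40, -25) = -25, attained by (2,3); coalition (2,3) can block (slack < 0), so the allocation is not in the core

-25


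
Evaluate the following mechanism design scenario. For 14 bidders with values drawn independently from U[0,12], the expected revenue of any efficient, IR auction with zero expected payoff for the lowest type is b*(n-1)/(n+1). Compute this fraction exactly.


Step 1: By Revenue Equivalence, expected revenue = b*(n-1)/(n+1)
Step 2: Substituting n = 14, b = 12
Step 3: Revenue = 12*(14-1)/(14+1) = 12*13/15
Step 4: Revenue = 156/15 = 52/5

52/5


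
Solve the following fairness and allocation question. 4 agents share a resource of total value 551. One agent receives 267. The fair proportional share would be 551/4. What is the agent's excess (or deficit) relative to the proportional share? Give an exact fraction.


Step 1: Proportional share = 551/4
Step 2: Agent's actual allocation = 267
Step 3: Excess = 267 - 551/4 = 517/4

517/4


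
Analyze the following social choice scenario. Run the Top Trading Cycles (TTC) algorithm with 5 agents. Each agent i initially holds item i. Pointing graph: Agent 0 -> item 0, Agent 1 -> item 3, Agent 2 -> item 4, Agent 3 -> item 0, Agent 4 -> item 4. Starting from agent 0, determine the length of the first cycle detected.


Step 1: Trace the pointer graph from agent 0: 0 -> 0
Step 2: A cycle is detected when we revisit agent 0
Step 3: The cycle is: 0 -> 0
Step 4: Cycle length = 1

1


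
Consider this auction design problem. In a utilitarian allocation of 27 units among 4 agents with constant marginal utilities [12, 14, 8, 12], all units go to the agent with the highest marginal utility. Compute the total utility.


Step 1: The marginal utilities are [12, 14, 8, 12]
Step 2: The highest marginal utility is 14
Step 3: All 27 units go to that agent
Step 4: Total utility = 14 * 27 = 378

378


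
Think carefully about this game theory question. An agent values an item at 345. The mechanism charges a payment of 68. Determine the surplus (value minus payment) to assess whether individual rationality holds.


Step 1: Surplus = value - payment = 345 - 68 = 277
Step 2: IR is satisfied (surplus >= 0)

277


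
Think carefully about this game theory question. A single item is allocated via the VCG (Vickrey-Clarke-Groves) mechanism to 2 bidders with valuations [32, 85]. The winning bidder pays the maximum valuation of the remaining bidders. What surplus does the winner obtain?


Step 1: The winner is the agent with the highest value: agent 1 with value 85
Step 2: Values of other agents: [32]
Step 3: VCG payment = max of others' values = 32
Step 4: Surplus = 85 - 32 = 53

53


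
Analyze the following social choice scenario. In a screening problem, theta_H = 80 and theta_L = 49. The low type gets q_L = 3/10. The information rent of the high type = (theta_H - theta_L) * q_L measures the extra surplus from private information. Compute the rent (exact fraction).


Step 1: theta_H - theta_L = 80 - 49 = 31
Step 2: Information rent = (theta_H - theta_L) * q_L
Step 3: = 31 * 3/10
Step 4: = 93/10

93/10
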